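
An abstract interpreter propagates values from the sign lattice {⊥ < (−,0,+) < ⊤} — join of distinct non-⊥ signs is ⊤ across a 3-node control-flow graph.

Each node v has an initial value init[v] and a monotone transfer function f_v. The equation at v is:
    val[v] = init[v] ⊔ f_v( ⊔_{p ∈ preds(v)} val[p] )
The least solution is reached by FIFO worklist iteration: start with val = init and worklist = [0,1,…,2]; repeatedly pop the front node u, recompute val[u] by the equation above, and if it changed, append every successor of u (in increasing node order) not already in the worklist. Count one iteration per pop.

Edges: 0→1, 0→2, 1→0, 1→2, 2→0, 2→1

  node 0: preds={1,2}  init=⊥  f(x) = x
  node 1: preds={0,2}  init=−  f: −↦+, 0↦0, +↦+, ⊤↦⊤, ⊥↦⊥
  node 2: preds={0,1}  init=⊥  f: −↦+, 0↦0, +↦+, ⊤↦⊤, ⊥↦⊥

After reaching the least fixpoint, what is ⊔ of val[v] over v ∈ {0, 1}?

⊤

Trace (6 dequeues):
  [1] u=0 | in − | out − | prev ⊥ | push {}
  [2] u=1 | in − | out ⊤ | prev − | push {0}
  [3] u=2 | in ⊤ | out ⊤ | prev ⊥ | push {1}
  [4] u=0 | in ⊤ | out ⊤ | prev − | push {2}
  [5] u=1 | in ⊤ | out ⊤ | ==
  [6] u=2 | in ⊤ | out ⊤ | ==

Converged values:
  [0] ⊤
  [1] ⊤
  [2] ⊤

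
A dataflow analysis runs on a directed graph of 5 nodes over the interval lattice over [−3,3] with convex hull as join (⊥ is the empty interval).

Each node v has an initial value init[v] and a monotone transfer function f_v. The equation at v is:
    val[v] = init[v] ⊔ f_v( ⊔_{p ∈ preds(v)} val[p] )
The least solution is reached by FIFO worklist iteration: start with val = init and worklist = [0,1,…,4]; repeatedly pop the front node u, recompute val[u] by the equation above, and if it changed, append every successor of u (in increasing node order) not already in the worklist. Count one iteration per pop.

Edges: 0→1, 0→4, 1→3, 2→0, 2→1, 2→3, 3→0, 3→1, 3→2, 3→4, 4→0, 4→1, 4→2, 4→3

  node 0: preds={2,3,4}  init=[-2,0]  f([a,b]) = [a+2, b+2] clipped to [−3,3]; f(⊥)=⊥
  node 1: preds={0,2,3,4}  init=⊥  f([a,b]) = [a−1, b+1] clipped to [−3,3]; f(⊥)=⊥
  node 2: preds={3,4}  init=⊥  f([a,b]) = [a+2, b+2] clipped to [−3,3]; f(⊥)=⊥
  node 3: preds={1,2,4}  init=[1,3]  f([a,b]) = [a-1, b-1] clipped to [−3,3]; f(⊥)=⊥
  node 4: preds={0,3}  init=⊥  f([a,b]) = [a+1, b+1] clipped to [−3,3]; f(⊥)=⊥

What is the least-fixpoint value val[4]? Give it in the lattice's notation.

[-2,3]

Trace (11 dequeues):
  [1] u=0 | in [1,3] | out [-2,3] | prev [-2,0] | push {}
  [2] u=1 | in [-2,3] | out [-3,3] | prev ⊥ | push {}
  [3] u=2 | in [1,3] | out [3,3] | prev ⊥ | push {0,1}
  [4] u=3 | in [-3,3] | out [-3,3] | prev [1,3] | push {2}
  [5] u=4 | in [-3,3] | out [-2,3] | prev ⊥ | push {3}
  [6] u=0 | in [-3,3] | out [-2,3] | ==
  [7] u=1 | in [-3,3] | out [-3,3] | ==
  [8] u=2 | in [-3,3] | out [-1,3] | prev [3,3] | push {0,1}
  [9] u=3 | in [-3,3] | out [-3,3] | ==
  [10] u=0 | in [-3,3] | out [-2,3] | ==
  [11] u=1 | in [-3,3] | out [-3,3] | ==

Converged values:
  [0] [-2,3]
  [1] [-3,3]
  [2] [-1,3]
  [3] [-3,3]
  [4] [-2,3]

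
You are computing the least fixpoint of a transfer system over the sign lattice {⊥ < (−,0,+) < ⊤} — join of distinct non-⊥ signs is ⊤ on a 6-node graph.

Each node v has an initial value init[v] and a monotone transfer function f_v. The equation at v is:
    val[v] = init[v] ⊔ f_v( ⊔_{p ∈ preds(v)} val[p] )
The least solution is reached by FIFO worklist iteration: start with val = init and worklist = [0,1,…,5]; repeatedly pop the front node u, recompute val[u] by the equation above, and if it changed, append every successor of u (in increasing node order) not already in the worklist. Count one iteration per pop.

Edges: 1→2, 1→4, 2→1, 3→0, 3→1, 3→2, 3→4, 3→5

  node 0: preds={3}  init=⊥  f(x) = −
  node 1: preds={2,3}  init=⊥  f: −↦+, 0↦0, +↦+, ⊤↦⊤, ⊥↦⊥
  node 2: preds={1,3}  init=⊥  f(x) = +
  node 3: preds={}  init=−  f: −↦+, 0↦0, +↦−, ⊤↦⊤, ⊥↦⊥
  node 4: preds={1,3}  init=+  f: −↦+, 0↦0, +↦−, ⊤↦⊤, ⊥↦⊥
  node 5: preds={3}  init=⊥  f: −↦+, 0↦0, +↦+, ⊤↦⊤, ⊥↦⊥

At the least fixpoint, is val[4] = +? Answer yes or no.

Iteration log — 9 steps:
  step 1. node 0  ⊔preds=−  new=−  old=⊥  +wl: 
  step 2. node 1  ⊔preds=−  new=+  old=⊥  +wl: 
  step 3. node 2  ⊔preds=⊤  new=+  old=⊥  +wl: 1
  step 4. node 3  ⊔preds=⊥  new=−  stable
  step 5. node 4  ⊔preds=⊤  new=⊤  old=+  +wl: 
  step 6. node 5  ⊔preds=−  new=+  old=⊥  +wl: 
  step 7. node 1  ⊔preds=⊤  new=⊤  old=+  +wl: 2,4
  step 8. node 2  ⊔preds=⊤  new=+  stable
  step 9. node 4  ⊔preds=⊤  new=⊤  stable

Least fixpoint reached:
  node 0: −
  node 1: ⊤
  node 2: +
  node 3: −
  node 4: ⊤
  node 5: +

no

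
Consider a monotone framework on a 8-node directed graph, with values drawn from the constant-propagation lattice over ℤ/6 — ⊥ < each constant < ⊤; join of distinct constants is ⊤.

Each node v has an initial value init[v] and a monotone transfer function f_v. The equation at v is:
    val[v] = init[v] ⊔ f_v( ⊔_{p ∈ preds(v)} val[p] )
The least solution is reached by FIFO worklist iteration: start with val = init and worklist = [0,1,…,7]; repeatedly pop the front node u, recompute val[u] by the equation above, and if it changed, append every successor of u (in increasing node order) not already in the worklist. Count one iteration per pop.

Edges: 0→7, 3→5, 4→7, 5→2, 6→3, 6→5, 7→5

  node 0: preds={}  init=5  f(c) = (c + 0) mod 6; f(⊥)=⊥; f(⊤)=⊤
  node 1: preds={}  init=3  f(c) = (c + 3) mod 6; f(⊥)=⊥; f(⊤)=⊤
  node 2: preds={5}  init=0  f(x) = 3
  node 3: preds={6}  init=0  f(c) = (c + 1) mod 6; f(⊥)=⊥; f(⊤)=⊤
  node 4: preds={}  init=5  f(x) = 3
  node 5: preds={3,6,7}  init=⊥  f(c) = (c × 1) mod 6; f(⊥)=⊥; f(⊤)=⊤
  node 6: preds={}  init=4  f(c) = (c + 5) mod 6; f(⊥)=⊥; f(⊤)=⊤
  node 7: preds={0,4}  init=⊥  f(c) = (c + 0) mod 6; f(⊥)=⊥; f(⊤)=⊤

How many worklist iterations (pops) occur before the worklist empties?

10

Worklist (10 pops):
  #1 pop 0: in=⊥ → 5 (no change)
  #2 pop 1: in=⊥ → 3 (no change)
  #3 pop 2: in=⊥ → ⊤ (was 0); enqueue []
  #4 pop 3: in=4 → ⊤ (was 0); enqueue []
  #5 pop 4: in=⊥ → ⊤ (was 5); enqueue []
  #6 pop 5: in=⊤ → ⊤ (was ⊥); enqueue [2]
  #7 pop 6: in=⊥ → 4 (no change)
  #8 pop 7: in=⊤ → ⊤ (was ⊥); enqueue [5]
  #9 pop 2: in=⊤ → ⊤ (no change)
  #10 pop 5: in=⊤ → ⊤ (no change)

Fixpoint:
  val[0] = 5
  val[1] = 3
  val[2] = ⊤
  val[3] = ⊤
  val[4] = ⊤
  val[5] = ⊤
  val[6] = 4
  val[7] = ⊤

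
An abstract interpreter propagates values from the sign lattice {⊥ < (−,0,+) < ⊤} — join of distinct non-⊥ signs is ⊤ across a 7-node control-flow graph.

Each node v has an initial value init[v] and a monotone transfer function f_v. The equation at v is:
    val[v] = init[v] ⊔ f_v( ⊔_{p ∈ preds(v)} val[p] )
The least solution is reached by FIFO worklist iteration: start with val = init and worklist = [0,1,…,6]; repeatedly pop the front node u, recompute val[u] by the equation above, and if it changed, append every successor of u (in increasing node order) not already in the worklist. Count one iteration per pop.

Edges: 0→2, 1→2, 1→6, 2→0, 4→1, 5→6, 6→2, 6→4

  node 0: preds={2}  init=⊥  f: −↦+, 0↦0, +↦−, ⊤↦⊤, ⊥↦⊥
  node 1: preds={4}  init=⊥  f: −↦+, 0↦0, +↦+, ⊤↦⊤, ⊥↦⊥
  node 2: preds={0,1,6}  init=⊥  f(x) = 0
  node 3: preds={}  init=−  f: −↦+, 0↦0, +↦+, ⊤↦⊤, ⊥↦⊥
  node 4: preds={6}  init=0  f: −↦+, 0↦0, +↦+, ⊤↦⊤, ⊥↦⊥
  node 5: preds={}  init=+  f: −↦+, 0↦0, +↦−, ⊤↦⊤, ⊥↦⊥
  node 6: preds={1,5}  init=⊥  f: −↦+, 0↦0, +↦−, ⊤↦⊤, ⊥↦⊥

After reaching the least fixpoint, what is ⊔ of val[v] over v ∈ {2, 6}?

⊤

Trace (13 dequeues):
  [1] u=0 | in ⊥ | out ⊥ | ==
  [2] u=1 | in 0 | out 0 | prev ⊥ | push {}
  [3] u=2 | in 0 | out 0 | prev ⊥ | push {0}
  [4] u=3 | in ⊥ | out − | ==
  [5] u=4 | in ⊥ | out 0 | ==
  [6] u=5 | in ⊥ | out + | ==
  [7] u=6 | in ⊤ | out ⊤ | prev ⊥ | push {2,4}
  [8] u=0 | in 0 | out 0 | prev ⊥ | push {}
  [9] u=2 | in ⊤ | out 0 | ==
  [10] u=4 | in ⊤ | out ⊤ | prev 0 | push {1}
  [11] u=1 | in ⊤ | out ⊤ | prev 0 | push {2,6}
  [12] u=2 | in ⊤ | out 0 | ==
  [13] u=6 | in ⊤ | out ⊤ | ==

Converged values:
  [0] 0
  [1] ⊤
  [2] 0
  [3] −
  [4] ⊤
  [5] +
  [6] ⊤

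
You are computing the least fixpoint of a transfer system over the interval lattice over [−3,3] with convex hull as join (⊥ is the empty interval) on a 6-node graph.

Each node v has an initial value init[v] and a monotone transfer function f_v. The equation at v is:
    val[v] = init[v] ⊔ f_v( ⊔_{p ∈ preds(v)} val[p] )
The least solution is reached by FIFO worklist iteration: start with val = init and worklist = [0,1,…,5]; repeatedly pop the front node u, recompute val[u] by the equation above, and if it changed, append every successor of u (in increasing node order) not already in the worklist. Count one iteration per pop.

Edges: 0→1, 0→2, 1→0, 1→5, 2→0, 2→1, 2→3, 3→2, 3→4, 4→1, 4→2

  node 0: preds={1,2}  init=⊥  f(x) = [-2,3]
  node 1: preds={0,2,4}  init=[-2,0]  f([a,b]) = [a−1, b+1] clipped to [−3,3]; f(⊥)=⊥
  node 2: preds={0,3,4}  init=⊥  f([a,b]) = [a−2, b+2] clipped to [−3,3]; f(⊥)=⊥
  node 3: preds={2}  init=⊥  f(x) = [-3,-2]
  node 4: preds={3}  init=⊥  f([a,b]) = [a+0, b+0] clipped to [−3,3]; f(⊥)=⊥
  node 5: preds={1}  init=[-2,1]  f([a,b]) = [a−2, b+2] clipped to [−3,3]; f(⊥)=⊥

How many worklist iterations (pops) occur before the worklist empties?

Trace (9 dequeues):
  [1] u=0 | in [-2,0] | out [-2,3] | prev ⊥ | push {}
  [2] u=1 | in [-2,3] | out [-3,3] | prev [-2,0] | push {0}
  [3] u=2 | in [-2,3] | out [-3,3] | prev ⊥ | push {1}
  [4] u=3 | in [-3,3] | out [-3,-2] | prev ⊥ | push {2}
  [5] u=4 | in [-3,-2] | out [-3,-2] | prev ⊥ | push {}
  [6] u=5 | in [-3,3] | out [-3,3] | prev [-2,1] | push {}
  [7] u=0 | in [-3,3] | out [-2,3] | ==
  [8] u=1 | in [-3,3] | out [-3,3] | ==
  [9] u=2 | in [-3,3] | out [-3,3] | ==

Converged values:
  [0] [-2,3]
  [1] [-3,3]
  [2] [-3,3]
  [3] [-3,-2]
  [4] [-3,-2]
  [5] [-3,3]

9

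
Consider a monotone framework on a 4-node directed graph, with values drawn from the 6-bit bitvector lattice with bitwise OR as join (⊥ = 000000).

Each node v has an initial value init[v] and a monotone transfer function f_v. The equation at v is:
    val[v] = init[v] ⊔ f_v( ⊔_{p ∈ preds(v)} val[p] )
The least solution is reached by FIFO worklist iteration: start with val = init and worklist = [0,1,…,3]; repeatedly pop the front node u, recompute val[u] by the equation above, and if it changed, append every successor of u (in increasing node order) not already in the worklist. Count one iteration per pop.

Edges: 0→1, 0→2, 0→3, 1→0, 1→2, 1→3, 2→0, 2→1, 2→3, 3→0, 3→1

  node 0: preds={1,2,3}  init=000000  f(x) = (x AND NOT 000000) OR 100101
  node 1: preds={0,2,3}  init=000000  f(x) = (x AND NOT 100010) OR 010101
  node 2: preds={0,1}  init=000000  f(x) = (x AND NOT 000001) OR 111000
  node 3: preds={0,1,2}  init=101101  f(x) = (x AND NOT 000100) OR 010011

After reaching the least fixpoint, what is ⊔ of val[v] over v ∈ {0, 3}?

111111

Worklist (10 pops):
  #1 pop 0: in=101101 → 101101 (was 000000); enqueue []
  #2 pop 1: in=101101 → 011101 (was 000000); enqueue [0]
  #3 pop 2: in=111101 → 111100 (was 000000); enqueue [1]
  #4 pop 3: in=111101 → 111111 (was 101101); enqueue []
  #5 pop 0: in=111111 → 111111 (was 101101); enqueue [2,3]
  #6 pop 1: in=111111 → 011101 (no change)
  #7 pop 2: in=111111 → 111110 (was 111100); enqueue [0,1]
  #8 pop 3: in=111111 → 111111 (no change)
  #9 pop 0: in=111111 → 111111 (no change)
  #10 pop 1: in=111111 → 011101 (no change)

Fixpoint:
  val[0] = 111111
  val[1] = 011101
  val[2] = 111110
  val[3] = 111111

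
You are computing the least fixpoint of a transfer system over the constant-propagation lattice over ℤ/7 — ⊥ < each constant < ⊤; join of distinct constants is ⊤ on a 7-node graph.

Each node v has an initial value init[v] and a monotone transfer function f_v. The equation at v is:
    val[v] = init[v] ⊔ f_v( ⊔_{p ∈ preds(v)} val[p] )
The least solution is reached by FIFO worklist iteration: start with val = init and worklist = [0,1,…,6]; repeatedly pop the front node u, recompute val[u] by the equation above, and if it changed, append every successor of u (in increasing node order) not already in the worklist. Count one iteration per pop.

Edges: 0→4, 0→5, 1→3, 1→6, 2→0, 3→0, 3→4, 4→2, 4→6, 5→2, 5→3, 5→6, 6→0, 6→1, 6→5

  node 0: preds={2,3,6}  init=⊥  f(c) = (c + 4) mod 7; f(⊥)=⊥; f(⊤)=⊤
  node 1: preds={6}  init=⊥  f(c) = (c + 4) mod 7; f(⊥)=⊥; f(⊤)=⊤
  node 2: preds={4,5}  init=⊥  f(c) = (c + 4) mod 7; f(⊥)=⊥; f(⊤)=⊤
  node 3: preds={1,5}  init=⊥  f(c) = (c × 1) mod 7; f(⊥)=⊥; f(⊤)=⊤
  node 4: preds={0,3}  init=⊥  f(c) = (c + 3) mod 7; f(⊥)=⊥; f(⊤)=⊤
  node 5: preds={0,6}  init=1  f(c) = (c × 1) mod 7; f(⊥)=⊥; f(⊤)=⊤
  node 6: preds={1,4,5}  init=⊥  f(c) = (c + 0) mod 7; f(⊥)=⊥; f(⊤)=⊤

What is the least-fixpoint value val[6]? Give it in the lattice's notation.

Iteration log — 18 steps:
  step 1. node 0  ⊔preds=⊥  new=⊥  stable
  step 2. node 1  ⊔preds=⊥  new=⊥  stable
  step 3. node 2  ⊔preds=1  new=5  old=⊥  +wl: 0
  step 4. node 3  ⊔preds=1  new=1  old=⊥  +wl: 
  step 5. node 4  ⊔preds=1  new=4  old=⊥  +wl: 2
  step 6. node 5  ⊔preds=⊥  new=1  stable
  step 7. node 6  ⊔preds=⊤  new=⊤  old=⊥  +wl: 1,5
  step 8. node 0  ⊔preds=⊤  new=⊤  old=⊥  +wl: 4
  step 9. node 2  ⊔preds=⊤  new=⊤  old=5  +wl: 0
  step 10. node 1  ⊔preds=⊤  new=⊤  old=⊥  +wl: 3,6
  step 11. node 5  ⊔preds=⊤  new=⊤  old=1  +wl: 2
  step 12. node 4  ⊔preds=⊤  new=⊤  old=4  +wl: 
  step 13. node 0  ⊔preds=⊤  new=⊤  stable
  step 14. node 3  ⊔preds=⊤  new=⊤  old=1  +wl: 0,4
  step 15. node 6  ⊔preds=⊤  new=⊤  stable
  step 16. node 2  ⊔preds=⊤  new=⊤  stable
  step 17. node 0  ⊔preds=⊤  new=⊤  stable
  step 18. node 4  ⊔preds=⊤  new=⊤  stable

Least fixpoint reached:
  node 0: ⊤
  node 1: ⊤
  node 2: ⊤
  node 3: ⊤
  node 4: ⊤
  node 5: ⊤
  node 6: ⊤

⊤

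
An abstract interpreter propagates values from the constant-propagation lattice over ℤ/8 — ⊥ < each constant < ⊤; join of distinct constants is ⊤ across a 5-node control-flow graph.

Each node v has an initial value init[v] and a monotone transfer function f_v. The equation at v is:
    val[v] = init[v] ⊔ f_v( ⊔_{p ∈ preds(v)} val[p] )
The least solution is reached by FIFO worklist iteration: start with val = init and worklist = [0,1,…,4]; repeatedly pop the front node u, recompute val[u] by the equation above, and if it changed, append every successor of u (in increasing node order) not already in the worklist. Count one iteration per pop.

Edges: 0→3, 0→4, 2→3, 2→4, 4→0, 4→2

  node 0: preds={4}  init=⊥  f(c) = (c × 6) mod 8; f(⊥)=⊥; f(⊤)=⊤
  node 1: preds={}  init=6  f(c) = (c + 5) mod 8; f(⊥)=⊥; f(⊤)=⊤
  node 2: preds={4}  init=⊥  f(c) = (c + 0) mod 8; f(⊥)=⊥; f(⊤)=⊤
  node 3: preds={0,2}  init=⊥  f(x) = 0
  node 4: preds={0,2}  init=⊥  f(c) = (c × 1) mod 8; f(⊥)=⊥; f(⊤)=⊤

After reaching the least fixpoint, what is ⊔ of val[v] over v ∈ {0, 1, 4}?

Iteration log — 5 steps:
  step 1. node 0  ⊔preds=⊥  new=⊥  stable
  step 2. node 1  ⊔preds=⊥  new=6  stable
  step 3. node 2  ⊔preds=⊥  new=⊥  stable
  step 4. node 3  ⊔preds=⊥  new=0  old=⊥  +wl: 
  step 5. node 4  ⊔preds=⊥  new=⊥  stable

Least fixpoint reached:
  node 0: ⊥
  node 1: 6
  node 2: ⊥
  node 3: 0
  node 4: ⊥

6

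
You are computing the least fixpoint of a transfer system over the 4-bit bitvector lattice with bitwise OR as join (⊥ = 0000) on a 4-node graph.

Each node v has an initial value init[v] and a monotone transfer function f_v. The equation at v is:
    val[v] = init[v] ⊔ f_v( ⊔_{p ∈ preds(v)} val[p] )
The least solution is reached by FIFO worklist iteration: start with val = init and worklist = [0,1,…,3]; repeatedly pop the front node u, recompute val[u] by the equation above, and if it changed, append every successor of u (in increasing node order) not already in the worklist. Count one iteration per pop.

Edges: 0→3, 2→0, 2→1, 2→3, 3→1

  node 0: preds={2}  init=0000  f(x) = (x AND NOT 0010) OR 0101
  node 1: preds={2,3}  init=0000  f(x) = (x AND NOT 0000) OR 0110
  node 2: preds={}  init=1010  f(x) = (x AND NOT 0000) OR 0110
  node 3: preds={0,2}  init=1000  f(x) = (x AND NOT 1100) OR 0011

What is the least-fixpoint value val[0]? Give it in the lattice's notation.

1101

Worklist (6 pops):
  #1 pop 0: in=1010 → 1101 (was 0000); enqueue []
  #2 pop 1: in=1010 → 1110 (was 0000); enqueue []
  #3 pop 2: in=0000 → 1110 (was 1010); enqueue [0,1]
  #4 pop 3: in=1111 → 1011 (was 1000); enqueue []
  #5 pop 0: in=1110 → 1101 (no change)
  #6 pop 1: in=1111 → 1111 (was 1110); enqueue []

Fixpoint:
  val[0] = 1101
  val[1] = 1111
  val[2] = 1110
  val[3] = 1011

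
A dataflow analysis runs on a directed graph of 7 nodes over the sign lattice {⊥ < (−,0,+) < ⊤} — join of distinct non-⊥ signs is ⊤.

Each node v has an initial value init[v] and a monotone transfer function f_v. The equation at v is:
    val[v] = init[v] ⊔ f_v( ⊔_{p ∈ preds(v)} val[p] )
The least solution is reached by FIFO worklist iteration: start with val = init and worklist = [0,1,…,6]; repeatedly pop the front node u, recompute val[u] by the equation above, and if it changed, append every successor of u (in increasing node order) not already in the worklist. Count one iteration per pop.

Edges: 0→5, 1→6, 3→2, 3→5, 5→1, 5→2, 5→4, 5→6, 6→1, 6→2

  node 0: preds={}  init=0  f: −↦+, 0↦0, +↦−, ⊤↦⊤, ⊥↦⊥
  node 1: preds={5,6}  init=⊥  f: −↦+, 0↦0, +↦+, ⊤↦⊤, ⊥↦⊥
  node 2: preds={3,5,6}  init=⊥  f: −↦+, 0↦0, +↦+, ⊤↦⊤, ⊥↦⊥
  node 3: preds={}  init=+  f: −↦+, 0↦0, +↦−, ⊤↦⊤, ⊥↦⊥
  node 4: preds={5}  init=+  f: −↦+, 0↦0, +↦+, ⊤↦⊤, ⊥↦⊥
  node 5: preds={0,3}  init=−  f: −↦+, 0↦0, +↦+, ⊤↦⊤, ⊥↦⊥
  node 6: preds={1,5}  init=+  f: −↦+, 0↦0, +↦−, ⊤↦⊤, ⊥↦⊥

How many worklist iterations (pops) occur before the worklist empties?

Worklist (10 pops):
  #1 pop 0: in=⊥ → 0 (no change)
  #2 pop 1: in=⊤ → ⊤ (was ⊥); enqueue []
  #3 pop 2: in=⊤ → ⊤ (was ⊥); enqueue []
  #4 pop 3: in=⊥ → + (no change)
  #5 pop 4: in=− → + (no change)
  #6 pop 5: in=⊤ → ⊤ (was −); enqueue [1,2,4]
  #7 pop 6: in=⊤ → ⊤ (was +); enqueue []
  #8 pop 1: in=⊤ → ⊤ (no change)
  #9 pop 2: in=⊤ → ⊤ (no change)
  #10 pop 4: in=⊤ → ⊤ (was +); enqueue []

Fixpoint:
  val[0] = 0
  val[1] = ⊤
  val[2] = ⊤
  val[3] = +
  val[4] = ⊤
  val[5] = ⊤
  val[6] = ⊤

10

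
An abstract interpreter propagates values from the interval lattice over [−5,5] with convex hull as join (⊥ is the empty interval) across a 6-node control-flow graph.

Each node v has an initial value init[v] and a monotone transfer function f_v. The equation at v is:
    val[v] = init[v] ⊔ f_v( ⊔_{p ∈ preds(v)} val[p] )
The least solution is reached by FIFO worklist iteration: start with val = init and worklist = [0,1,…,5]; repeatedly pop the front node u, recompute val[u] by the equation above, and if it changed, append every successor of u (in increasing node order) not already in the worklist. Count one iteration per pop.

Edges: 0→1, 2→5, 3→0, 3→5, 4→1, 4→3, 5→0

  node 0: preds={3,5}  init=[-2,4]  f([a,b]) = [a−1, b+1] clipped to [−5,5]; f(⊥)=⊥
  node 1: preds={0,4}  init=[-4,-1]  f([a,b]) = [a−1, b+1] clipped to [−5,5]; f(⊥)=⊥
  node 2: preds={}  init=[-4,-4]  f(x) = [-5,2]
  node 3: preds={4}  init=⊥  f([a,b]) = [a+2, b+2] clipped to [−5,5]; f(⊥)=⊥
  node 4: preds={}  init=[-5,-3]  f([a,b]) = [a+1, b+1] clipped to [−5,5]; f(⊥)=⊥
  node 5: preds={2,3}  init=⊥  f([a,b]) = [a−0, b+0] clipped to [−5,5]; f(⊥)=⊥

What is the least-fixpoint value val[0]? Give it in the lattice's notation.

Iteration log — 8 steps:
  step 1. node 0  ⊔preds=⊥  new=[-2,4]  stable
  step 2. node 1  ⊔preds=[-5,4]  new=[-5,5]  old=[-4,-1]  +wl: 
  step 3. node 2  ⊔preds=⊥  new=[-5,2]  old=[-4,-4]  +wl: 
  step 4. node 3  ⊔preds=[-5,-3]  new=[-3,-1]  old=⊥  +wl: 0
  step 5. node 4  ⊔preds=⊥  new=[-5,-3]  stable
  step 6. node 5  ⊔preds=[-5,2]  new=[-5,2]  old=⊥  +wl: 
  step 7. node 0  ⊔preds=[-5,2]  new=[-5,4]  old=[-2,4]  +wl: 1
  step 8. node 1  ⊔preds=[-5,4]  new=[-5,5]  stable

Least fixpoint reached:
  node 0: [-5,4]
  node 1: [-5,5]
  node 2: [-5,2]
  node 3: [-3,-1]
  node 4: [-5,-3]
  node 5: [-5,2]

[-5,4]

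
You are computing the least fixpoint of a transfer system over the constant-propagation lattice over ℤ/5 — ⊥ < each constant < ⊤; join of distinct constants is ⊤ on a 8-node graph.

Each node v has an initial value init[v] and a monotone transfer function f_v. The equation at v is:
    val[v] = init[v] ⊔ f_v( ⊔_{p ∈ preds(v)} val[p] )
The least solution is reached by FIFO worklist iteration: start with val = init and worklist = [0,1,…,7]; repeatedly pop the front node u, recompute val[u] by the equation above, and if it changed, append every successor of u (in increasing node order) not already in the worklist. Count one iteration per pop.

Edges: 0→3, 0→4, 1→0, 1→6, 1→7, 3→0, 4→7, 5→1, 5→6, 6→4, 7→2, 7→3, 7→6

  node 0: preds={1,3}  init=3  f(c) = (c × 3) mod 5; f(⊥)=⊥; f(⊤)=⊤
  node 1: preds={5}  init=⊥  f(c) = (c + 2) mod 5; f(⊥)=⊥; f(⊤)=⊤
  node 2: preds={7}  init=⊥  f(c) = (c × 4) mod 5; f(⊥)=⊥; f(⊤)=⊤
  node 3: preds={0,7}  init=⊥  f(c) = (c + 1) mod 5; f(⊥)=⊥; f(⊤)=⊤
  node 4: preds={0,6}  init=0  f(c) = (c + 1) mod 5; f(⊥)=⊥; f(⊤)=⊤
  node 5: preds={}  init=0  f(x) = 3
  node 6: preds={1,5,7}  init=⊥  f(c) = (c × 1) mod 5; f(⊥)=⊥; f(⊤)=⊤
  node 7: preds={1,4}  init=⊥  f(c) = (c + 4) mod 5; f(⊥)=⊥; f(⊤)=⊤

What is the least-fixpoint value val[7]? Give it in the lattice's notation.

Worklist (16 pops):
  #1 pop 0: in=⊥ → 3 (no change)
  #2 pop 1: in=0 → 2 (was ⊥); enqueue [0]
  #3 pop 2: in=⊥ → ⊥ (no change)
  #4 pop 3: in=3 → 4 (was ⊥); enqueue []
  #5 pop 4: in=3 → ⊤ (was 0); enqueue []
  #6 pop 5: in=⊥ → ⊤ (was 0); enqueue [1]
  #7 pop 6: in=⊤ → ⊤ (was ⊥); enqueue [4]
  #8 pop 7: in=⊤ → ⊤ (was ⊥); enqueue [2,3,6]
  #9 pop 0: in=⊤ → ⊤ (was 3); enqueue []
  #10 pop 1: in=⊤ → ⊤ (was 2); enqueue [0,7]
  #11 pop 4: in=⊤ → ⊤ (no change)
  #12 pop 2: in=⊤ → ⊤ (was ⊥); enqueue []
  #13 pop 3: in=⊤ → ⊤ (was 4); enqueue []
  #14 pop 6: in=⊤ → ⊤ (no change)
  #15 pop 0: in=⊤ → ⊤ (no change)
  #16 pop 7: in=⊤ → ⊤ (no change)

Fixpoint:
  val[0] = ⊤
  val[1] = ⊤
  val[2] = ⊤
  val[3] = ⊤
  val[4] = ⊤
  val[5] = ⊤
  val[6] = ⊤
  val[7] = ⊤

⊤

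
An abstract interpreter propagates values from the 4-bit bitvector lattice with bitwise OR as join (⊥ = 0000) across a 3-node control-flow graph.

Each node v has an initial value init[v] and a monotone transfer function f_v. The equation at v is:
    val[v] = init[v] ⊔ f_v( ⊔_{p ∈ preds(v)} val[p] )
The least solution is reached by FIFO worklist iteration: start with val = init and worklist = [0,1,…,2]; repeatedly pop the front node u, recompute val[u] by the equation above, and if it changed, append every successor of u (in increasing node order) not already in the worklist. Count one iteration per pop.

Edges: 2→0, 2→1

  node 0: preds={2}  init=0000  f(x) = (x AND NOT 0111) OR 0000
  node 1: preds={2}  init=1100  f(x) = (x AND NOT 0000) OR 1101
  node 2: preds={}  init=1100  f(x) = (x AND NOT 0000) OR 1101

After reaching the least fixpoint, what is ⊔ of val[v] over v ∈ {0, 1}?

1101

Trace (5 dequeues):
  [1] u=0 | in 1100 | out 1000 | prev 0000 | push {}
  [2] u=1 | in 1100 | out 1101 | prev 1100 | push {}
  [3] u=2 | in 0000 | out 1101 | prev 1100 | push {0,1}
  [4] u=0 | in 1101 | out 1000 | ==
  [5] u=1 | in 1101 | out 1101 | ==

Converged values:
  [0] 1000
  [1] 1101
  [2] 1101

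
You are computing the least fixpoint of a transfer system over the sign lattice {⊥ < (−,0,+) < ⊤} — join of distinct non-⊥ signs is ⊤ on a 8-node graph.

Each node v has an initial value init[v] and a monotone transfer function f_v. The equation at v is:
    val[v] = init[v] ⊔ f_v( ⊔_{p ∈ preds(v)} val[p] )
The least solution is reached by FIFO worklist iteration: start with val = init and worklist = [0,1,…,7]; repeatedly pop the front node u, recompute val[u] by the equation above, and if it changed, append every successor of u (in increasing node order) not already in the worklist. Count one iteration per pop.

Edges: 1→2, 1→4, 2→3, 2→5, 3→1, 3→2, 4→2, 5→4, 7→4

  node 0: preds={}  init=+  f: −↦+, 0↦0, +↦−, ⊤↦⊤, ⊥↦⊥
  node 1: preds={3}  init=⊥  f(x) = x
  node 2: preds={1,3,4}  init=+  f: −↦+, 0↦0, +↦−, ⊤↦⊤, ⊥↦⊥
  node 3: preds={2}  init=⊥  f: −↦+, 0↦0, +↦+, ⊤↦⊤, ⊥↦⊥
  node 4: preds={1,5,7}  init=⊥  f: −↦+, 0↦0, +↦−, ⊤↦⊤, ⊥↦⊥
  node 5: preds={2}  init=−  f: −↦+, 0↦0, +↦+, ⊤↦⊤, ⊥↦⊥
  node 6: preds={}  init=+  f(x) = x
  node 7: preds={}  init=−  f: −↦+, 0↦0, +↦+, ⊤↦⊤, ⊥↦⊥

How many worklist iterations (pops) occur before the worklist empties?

Trace (17 dequeues):
  [1] u=0 | in ⊥ | out + | ==
  [2] u=1 | in ⊥ | out ⊥ | ==
  [3] u=2 | in ⊥ | out + | ==
  [4] u=3 | in + | out + | prev ⊥ | push {1,2}
  [5] u=4 | in − | out + | prev ⊥ | push {}
  [6] u=5 | in + | out ⊤ | prev − | push {4}
  [7] u=6 | in ⊥ | out + | ==
  [8] u=7 | in ⊥ | out − | ==
  [9] u=1 | in + | out + | prev ⊥ | push {}
  [10] u=2 | in + | out ⊤ | prev + | push {3,5}
  [11] u=4 | in ⊤ | out ⊤ | prev + | push {2}
  [12] u=3 | in ⊤ | out ⊤ | prev + | push {1}
  [13] u=5 | in ⊤ | out ⊤ | ==
  [14] u=2 | in ⊤ | out ⊤ | ==
  [15] u=1 | in ⊤ | out ⊤ | prev + | push {2,4}
  [16] u=2 | in ⊤ | out ⊤ | ==
  [17] u=4 | in ⊤ | out ⊤ | ==

Converged values:
  [0] +
  [1] ⊤
  [2] ⊤
  [3] ⊤
  [4] ⊤
  [5] ⊤
  [6] +
  [7] −

17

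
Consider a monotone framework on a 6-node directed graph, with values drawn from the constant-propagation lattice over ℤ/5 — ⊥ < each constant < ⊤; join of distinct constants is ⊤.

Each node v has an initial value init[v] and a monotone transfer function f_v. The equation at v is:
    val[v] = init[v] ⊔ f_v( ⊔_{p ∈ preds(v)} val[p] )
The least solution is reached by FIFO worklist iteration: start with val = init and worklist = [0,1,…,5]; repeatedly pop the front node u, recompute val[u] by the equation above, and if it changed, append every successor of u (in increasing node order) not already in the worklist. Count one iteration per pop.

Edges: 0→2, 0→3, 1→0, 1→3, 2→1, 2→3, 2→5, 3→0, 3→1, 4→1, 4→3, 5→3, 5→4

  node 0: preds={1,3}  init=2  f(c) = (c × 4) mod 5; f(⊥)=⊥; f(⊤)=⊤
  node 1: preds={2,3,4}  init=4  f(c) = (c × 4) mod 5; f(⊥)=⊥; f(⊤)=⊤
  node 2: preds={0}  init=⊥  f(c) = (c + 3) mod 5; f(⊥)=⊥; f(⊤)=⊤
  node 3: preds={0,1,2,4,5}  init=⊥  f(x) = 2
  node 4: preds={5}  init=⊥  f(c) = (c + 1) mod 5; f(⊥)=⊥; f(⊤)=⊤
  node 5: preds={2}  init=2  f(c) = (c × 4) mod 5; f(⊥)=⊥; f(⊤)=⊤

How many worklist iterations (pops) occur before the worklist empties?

Iteration log — 12 steps:
  step 1. node 0  ⊔preds=4  new=⊤  old=2  +wl: 
  step 2. node 1  ⊔preds=⊥  new=4  stable
  step 3. node 2  ⊔preds=⊤  new=⊤  old=⊥  +wl: 1
  step 4. node 3  ⊔preds=⊤  new=2  old=⊥  +wl: 0
  step 5. node 4  ⊔preds=2  new=3  old=⊥  +wl: 3
  step 6. node 5  ⊔preds=⊤  new=⊤  old=2  +wl: 4
  step 7. node 1  ⊔preds=⊤  new=⊤  old=4  +wl: 
  step 8. node 0  ⊔preds=⊤  new=⊤  stable
  step 9. node 3  ⊔preds=⊤  new=2  stable
  step 10. node 4  ⊔preds=⊤  new=⊤  old=3  +wl: 1,3
  step 11. node 1  ⊔preds=⊤  new=⊤  stable
  step 12. node 3  ⊔preds=⊤  new=2  stable

Least fixpoint reached:
  node 0: ⊤
  node 1: ⊤
  node 2: ⊤
  node 3: 2
  node 4: ⊤
  node 5: ⊤

12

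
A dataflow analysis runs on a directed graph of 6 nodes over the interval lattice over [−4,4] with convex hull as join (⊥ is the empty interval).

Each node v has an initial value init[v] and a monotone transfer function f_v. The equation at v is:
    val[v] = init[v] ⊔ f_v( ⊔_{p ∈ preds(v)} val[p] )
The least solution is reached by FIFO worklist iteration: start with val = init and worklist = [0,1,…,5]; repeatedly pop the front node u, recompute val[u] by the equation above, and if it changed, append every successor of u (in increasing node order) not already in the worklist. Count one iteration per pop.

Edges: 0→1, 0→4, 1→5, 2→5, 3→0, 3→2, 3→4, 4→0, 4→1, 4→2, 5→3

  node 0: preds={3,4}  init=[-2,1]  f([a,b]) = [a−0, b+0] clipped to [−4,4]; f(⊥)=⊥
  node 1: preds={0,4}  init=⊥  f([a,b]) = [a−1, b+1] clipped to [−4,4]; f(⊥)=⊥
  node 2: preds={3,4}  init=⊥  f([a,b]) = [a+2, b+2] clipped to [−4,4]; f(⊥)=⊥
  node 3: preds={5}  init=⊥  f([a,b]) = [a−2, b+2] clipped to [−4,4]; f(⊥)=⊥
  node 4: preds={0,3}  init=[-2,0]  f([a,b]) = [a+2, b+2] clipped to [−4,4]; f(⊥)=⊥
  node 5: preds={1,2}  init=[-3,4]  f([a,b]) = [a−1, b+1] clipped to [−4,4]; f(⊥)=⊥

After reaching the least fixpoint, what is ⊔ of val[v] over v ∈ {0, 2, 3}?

Trace (12 dequeues):
  [1] u=0 | in [-2,0] | out [-2,1] | ==
  [2] u=1 | in [-2,1] | out [-3,2] | prev ⊥ | push {}
  [3] u=2 | in [-2,0] | out [0,2] | prev ⊥ | push {}
  [4] u=3 | in [-3,4] | out [-4,4] | prev ⊥ | push {0,2}
  [5] u=4 | in [-4,4] | out [-2,4] | prev [-2,0] | push {1}
  [6] u=5 | in [-3,2] | out [-4,4] | prev [-3,4] | push {3}
  [7] u=0 | in [-4,4] | out [-4,4] | prev [-2,1] | push {4}
  [8] u=2 | in [-4,4] | out [-2,4] | prev [0,2] | push {5}
  [9] u=1 | in [-4,4] | out [-4,4] | prev [-3,2] | push {}
  [10] u=3 | in [-4,4] | out [-4,4] | ==
  [11] u=4 | in [-4,4] | out [-2,4] | ==
  [12] u=5 | in [-4,4] | out [-4,4] | ==

Converged values:
  [0] [-4,4]
  [1] [-4,4]
  [2] [-2,4]
  [3] [-4,4]
  [4] [-2,4]
  [5] [-4,4]

[-4,4]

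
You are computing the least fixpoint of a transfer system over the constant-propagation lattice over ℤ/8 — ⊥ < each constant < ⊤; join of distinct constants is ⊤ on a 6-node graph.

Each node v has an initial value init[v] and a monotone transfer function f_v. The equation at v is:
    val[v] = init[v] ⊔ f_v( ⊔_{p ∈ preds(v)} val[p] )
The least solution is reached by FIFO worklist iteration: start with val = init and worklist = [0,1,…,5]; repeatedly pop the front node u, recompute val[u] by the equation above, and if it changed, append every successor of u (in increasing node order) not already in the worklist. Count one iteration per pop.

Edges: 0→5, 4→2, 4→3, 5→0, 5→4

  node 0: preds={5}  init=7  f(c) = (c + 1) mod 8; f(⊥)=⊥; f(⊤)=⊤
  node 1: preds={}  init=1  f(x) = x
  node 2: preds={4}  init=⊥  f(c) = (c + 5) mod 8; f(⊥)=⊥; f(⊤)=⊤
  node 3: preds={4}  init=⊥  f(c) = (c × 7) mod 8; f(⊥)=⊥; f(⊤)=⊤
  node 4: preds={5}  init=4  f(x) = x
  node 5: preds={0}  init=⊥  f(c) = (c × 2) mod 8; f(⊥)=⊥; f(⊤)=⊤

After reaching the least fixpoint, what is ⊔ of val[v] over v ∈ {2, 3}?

⊤

Trace (10 dequeues):
  [1] u=0 | in ⊥ | out 7 | ==
  [2] u=1 | in ⊥ | out 1 | ==
  [3] u=2 | in 4 | out 1 | prev ⊥ | push {}
  [4] u=3 | in 4 | out 4 | prev ⊥ | push {}
  [5] u=4 | in ⊥ | out 4 | ==
  [6] u=5 | in 7 | out 6 | prev ⊥ | push {0,4}
  [7] u=0 | in 6 | out 7 | ==
  [8] u=4 | in 6 | out ⊤ | prev 4 | push {2,3}
  [9] u=2 | in ⊤ | out ⊤ | prev 1 | push {}
  [10] u=3 | in ⊤ | out ⊤ | prev 4 | push {}

Converged values:
  [0] 7
  [1] 1
  [2] ⊤
  [3] ⊤
  [4] ⊤
  [5] 6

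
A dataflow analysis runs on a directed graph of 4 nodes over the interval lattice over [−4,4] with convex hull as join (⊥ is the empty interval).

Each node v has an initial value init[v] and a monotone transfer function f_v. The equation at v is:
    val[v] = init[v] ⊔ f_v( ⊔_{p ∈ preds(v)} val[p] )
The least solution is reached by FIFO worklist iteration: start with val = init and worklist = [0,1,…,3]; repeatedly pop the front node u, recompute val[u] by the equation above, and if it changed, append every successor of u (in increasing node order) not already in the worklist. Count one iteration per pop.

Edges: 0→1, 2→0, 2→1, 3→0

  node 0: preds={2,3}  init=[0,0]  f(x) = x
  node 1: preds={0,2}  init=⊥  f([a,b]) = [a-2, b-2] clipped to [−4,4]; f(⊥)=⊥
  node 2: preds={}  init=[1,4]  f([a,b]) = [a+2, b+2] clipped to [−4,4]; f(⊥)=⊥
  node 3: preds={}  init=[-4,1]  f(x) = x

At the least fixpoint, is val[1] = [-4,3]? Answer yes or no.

no

Trace (4 dequeues):
  [1] u=0 | in [-4,4] | out [-4,4] | prev [0,0] | push {}
  [2] u=1 | in [-4,4] | out [-4,2] | prev ⊥ | push {}
  [3] u=2 | in ⊥ | out [1,4] | ==
  [4] u=3 | in ⊥ | out [-4,1] | ==

Converged values:
  [0] [-4,4]
  [1] [-4,2]
  [2] [1,4]
  [3] [-4,1]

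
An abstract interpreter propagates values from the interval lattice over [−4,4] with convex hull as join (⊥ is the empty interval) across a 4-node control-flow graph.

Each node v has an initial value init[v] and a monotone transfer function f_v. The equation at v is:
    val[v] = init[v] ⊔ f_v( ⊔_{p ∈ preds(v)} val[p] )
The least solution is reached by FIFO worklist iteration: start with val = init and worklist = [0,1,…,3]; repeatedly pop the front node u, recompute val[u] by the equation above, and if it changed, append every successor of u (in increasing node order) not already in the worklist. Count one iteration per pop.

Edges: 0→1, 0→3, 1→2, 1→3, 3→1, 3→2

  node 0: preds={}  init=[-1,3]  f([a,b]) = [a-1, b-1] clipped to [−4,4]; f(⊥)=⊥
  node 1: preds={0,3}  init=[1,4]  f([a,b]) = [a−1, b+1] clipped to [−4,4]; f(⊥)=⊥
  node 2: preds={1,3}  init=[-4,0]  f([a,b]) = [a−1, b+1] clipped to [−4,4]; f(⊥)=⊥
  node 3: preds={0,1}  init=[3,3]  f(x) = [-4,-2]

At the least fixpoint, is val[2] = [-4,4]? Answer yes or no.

yes

Worklist (7 pops):
  #1 pop 0: in=⊥ → [-1,3] (no change)
  #2 pop 1: in=[-1,3] → [-2,4] (was [1,4]); enqueue []
  #3 pop 2: in=[-2,4] → [-4,4] (was [-4,0]); enqueue []
  #4 pop 3: in=[-2,4] → [-4,3] (was [3,3]); enqueue [1,2]
  #5 pop 1: in=[-4,3] → [-4,4] (was [-2,4]); enqueue [3]
  #6 pop 2: in=[-4,4] → [-4,4] (no change)
  #7 pop 3: in=[-4,4] → [-4,3] (no change)

Fixpoint:
  val[0] = [-1,3]
  val[1] = [-4,4]
  val[2] = [-4,4]
  val[3] = [-4,3]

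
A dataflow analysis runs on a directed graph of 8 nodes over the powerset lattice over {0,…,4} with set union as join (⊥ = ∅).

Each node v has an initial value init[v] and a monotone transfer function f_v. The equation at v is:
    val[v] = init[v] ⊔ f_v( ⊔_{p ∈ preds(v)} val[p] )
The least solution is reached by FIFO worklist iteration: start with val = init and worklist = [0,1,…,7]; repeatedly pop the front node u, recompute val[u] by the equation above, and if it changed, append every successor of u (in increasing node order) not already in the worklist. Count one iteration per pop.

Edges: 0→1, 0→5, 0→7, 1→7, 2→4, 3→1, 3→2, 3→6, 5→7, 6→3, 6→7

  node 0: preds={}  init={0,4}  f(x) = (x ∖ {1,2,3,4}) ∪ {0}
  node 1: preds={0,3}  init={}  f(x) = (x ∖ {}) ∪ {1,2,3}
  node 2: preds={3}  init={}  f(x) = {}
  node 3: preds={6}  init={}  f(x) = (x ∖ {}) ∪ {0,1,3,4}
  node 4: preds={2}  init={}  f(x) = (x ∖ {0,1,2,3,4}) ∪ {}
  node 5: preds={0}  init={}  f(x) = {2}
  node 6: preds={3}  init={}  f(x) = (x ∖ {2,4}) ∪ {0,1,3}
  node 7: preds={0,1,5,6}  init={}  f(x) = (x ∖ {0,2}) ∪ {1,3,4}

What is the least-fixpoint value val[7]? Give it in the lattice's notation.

Trace (11 dequeues):
  [1] u=0 | in {} | out {0,4} | ==
  [2] u=1 | in {0,4} | out {0,1,2,3,4} | prev {} | push {}
  [3] u=2 | in {} | out {} | ==
  [4] u=3 | in {} | out {0,1,3,4} | prev {} | push {1,2}
  [5] u=4 | in {} | out {} | ==
  [6] u=5 | in {0,4} | out {2} | prev {} | push {}
  [7] u=6 | in {0,1,3,4} | out {0,1,3} | prev {} | push {3}
  [8] u=7 | in {0,1,2,3,4} | out {1,3,4} | prev {} | push {}
  [9] u=1 | in {0,1,3,4} | out {0,1,2,3,4} | ==
  [10] u=2 | in {0,1,3,4} | out {} | ==
  [11] u=3 | in {0,1,3} | out {0,1,3,4} | ==

Converged values:
  [0] {0,4}
  [1] {0,1,2,3,4}
  [2] {}
  [3] {0,1,3,4}
  [4] {}
  [5] {2}
  [6] {0,1,3}
  [7] {1,3,4}

{1,3,4}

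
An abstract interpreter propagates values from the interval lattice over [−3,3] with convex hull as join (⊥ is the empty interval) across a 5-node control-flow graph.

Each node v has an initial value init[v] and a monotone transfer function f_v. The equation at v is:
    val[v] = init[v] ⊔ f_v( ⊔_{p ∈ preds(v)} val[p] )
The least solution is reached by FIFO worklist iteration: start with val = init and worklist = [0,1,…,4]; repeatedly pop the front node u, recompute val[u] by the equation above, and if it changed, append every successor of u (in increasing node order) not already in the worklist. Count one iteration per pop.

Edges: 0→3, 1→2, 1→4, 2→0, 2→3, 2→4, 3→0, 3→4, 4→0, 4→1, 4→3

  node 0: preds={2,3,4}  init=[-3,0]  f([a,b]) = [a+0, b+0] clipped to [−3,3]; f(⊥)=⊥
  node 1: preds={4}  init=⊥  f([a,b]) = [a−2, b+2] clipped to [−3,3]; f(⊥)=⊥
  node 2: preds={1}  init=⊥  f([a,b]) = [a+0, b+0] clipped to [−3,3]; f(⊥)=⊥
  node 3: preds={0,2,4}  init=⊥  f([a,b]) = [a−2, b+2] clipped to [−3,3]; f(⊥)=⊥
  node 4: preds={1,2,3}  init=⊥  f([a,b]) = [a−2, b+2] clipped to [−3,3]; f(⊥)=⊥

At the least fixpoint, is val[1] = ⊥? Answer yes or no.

no

Worklist (12 pops):
  #1 pop 0: in=⊥ → [-3,0] (no change)
  #2 pop 1: in=⊥ → ⊥ (no change)
  #3 pop 2: in=⊥ → ⊥ (no change)
  #4 pop 3: in=[-3,0] → [-3,2] (was ⊥); enqueue [0]
  #5 pop 4: in=[-3,2] → [-3,3] (was ⊥); enqueue [1,3]
  #6 pop 0: in=[-3,3] → [-3,3] (was [-3,0]); enqueue []
  #7 pop 1: in=[-3,3] → [-3,3] (was ⊥); enqueue [2,4]
  #8 pop 3: in=[-3,3] → [-3,3] (was [-3,2]); enqueue [0]
  #9 pop 2: in=[-3,3] → [-3,3] (was ⊥); enqueue [3]
  #10 pop 4: in=[-3,3] → [-3,3] (no change)
  #11 pop 0: in=[-3,3] → [-3,3] (no change)
  #12 pop 3: in=[-3,3] → [-3,3] (no change)

Fixpoint:
  val[0] = [-3,3]
  val[1] = [-3,3]
  val[2] = [-3,3]
  val[3] = [-3,3]
  val[4] = [-3,3]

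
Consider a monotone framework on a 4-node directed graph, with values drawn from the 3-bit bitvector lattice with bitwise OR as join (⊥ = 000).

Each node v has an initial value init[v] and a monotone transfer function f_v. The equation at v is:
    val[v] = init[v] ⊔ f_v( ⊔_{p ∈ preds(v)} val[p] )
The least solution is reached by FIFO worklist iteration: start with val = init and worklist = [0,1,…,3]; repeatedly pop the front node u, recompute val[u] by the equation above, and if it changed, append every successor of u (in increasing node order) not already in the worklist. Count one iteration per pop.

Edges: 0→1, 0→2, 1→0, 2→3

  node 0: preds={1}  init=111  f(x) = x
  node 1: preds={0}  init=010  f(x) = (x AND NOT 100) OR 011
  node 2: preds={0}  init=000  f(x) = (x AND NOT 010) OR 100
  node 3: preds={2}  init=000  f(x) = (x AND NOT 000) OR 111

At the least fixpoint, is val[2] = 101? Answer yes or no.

Iteration log — 5 steps:
  step 1. node 0  ⊔preds=010  new=111  stable
  step 2. node 1  ⊔preds=111  new=011  old=010  +wl: 0
  step 3. node 2  ⊔preds=111  new=101  old=000  +wl: 
  step 4. node 3  ⊔preds=101  new=111  old=000  +wl: 
  step 5. node 0  ⊔preds=011  new=111  stable

Least fixpoint reached:
  node 0: 111
  node 1: 011
  node 2: 101
  node 3: 111

yes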